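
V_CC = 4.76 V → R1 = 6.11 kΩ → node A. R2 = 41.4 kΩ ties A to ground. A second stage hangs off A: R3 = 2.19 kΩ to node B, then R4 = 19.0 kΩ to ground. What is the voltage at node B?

V_B ≈ 2.97 V

Looking into the second stage from A: R3 + R4 = 21.19 kΩ appears in parallel with R2.
R2 ‖ (R3+R4) = 14.02 kΩ.
V_A = 4.76 × 14.02/(6.11 + 14.02) = 3.315 V.
Stage 2 is unloaded, so V_B = V_A · R4/(R3+R4) = 3.315 × 19.0/21.19 = 2.972 V.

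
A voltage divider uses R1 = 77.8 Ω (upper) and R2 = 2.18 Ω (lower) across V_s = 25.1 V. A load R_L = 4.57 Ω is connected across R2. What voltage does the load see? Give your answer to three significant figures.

V_out ≈ 0.467 V

The load sits in parallel with R2, giving an effective lower resistance R2' = R2·R_L/(R2+R_L) = 1.476 Ω.
Then V_out = V_s · R2'/(R1 + R2') = 25.1 × 1.476/79.28 = 0.4673 V.
(Unloaded it would be 0.684 V; the load pulls it down.)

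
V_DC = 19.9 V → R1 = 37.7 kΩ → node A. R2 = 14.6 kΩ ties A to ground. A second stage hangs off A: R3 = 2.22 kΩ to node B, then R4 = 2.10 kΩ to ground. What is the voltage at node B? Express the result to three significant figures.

The second stage (R3 + R4 = 4.320 kΩ) loads node A in parallel with R2.
R2 ‖ (R3+R4) = 3.334 kΩ.
V_A = 19.9 × 3.334/(37.7 + 3.334) = 1.617 V.
V_B = V_A × 0.4861 = 0.7859 V.

V_B ≈ 0.786 V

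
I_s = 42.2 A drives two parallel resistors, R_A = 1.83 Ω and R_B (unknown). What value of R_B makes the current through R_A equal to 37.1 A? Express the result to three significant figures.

R_B ≈ 13.3 Ω

Two-branch current divider: I_A = I_s · R_B/(R_A + R_B).
With f = 0.8791, R_B = R_A · f/(1−f) = 1.83 × 7.275 = 13.31 Ω.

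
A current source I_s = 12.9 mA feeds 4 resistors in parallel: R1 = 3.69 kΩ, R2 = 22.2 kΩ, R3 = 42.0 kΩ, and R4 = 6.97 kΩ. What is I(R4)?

ΣG = 1/3.69 + 1/22.2 + 1/42.0 + 1/6.97 = 0.4833.
R4 takes the fraction G_k/ΣG = 0.1435/0.4833 = 0.2968, so I = 12.9 × 0.2968 = 3.829 mA.

I ≈ 3.83 mA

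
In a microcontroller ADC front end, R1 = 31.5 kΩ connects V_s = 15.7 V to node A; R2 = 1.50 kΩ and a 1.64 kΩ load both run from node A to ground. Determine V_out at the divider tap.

V_out ≈ 0.381 V

The load sits in parallel with R2, giving an effective lower resistance R2' = R2·R_L/(R2+R_L) = 0.7834 kΩ.
Now apply the divider: V_out = 15.7 × 0.02427 = 0.3810 V.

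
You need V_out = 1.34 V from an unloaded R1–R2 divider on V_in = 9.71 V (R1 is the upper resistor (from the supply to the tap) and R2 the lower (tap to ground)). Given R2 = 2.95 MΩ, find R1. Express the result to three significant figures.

R1 ≈ 18.4 MΩ

V_out/V_in = R2/(R1+R2) = 0.1380.
Rearranging, R1 = R2·(1−k)/k = 2.95 × 6.246 = 18.43 MΩ.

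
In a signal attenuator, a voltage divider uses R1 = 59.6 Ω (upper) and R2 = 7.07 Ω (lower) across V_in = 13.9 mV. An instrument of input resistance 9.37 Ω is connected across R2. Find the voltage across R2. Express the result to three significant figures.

V_out ≈ 0.880 mV

R2 ‖ R_L = (7.07 × 9.37)/(7.07 + 9.37) = 4.030 Ω.
Then V_out = V_in · R2'/(R1 + R2') = 13.9 × 4.030/63.63 = 0.8803 mV.
(Unloaded it would be 1.47 mV; the load pulls it down.)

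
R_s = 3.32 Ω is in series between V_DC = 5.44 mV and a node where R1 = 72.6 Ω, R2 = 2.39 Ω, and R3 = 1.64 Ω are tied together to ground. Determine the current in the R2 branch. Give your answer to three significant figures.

I ≈ 0.510 mA

Parallel bank: R_p = 1/(1/72.6 + 1/2.39 + 1/1.64) = 0.9597 Ω.
V_A by voltage divider: V_A = 5.44 × 0.9597/(3.32 + 0.9597) = 1.220 mV.
Branch current I = V_A/R2 = 1.220/2.39 = 0.5104 mA.
(Check via current divider: I_total = 1.271 mA; share G_k/ΣG = 0.4016 → same result.)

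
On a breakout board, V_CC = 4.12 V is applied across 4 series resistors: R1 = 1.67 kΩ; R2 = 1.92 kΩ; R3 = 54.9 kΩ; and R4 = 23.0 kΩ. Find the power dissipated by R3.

P ≈ 0.140 mW

Series current I = V_CC/ΣR = 4.12/81.49 = 0.05056 mA.
V(R3) = I·R = 2.776 V; P = V·I = 2.776 × 0.05056 = 0.1403 mW.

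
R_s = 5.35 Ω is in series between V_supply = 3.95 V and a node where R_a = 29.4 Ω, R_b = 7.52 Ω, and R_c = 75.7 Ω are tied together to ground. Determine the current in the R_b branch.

Parallel bank: R_p = 1/(1/29.4 + 1/7.52 + 1/75.7) = 5.549 Ω.
V_A = 3.95 × 5.549/10.90 = 2.011 V.
Branch current I = V_A/R_b = 2.011/7.52 = 0.2674 A.

I ≈ 0.267 A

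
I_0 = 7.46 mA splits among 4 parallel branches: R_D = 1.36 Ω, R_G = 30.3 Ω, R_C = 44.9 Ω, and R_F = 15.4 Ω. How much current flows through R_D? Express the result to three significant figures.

ΣG = 1/1.36 + 1/30.3 + 1/44.9 + 1/15.4 = 0.8555.
Current divider: I(R_D) = I_0 · G_k/ΣG = 7.46 × (0.7353/0.8555) = 7.46 × 0.8595 = 6.412 mA.

I ≈ 6.41 mA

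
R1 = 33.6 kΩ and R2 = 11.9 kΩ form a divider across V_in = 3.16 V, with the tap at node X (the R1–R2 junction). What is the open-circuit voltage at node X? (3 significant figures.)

With X open, the divider is unloaded: V_th = 3.16 × 11.9/45.50 = 0.8265 V.

V_th ≈ 0.826 V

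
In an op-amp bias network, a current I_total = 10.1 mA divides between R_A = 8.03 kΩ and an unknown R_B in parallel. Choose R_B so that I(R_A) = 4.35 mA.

The fraction through R_A equals R_B/(R_A+R_B).
With f = 0.4307, R_B = R_A · f/(1−f) = 8.03 × 0.7565 = 6.075 kΩ.

R_B ≈ 6.07 kΩ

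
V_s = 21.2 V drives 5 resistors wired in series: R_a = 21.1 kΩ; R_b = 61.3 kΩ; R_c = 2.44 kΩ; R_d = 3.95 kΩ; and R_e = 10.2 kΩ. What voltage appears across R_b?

Series total: ΣR = 21.1 + 61.3 + 2.44 + 3.95 + 10.2 = 98.99 kΩ.
Voltage divider: V = V_s · (61.30 / 98.99) = 21.2 × 0.6193 = 13.13 V.

V ≈ 13.1 V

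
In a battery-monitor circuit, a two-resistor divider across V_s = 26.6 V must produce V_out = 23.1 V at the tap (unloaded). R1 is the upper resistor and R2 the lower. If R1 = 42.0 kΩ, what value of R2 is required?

V_out/V_s = R2/(R1+R2) = 0.8684.
So R2 = R1 · V_out/(V_s − V_out) = 42.0 × 23.1/(26.6 − 23.1) = 42.0 × 6.600 = 277.2 kΩ.

R2 ≈ 277 kΩ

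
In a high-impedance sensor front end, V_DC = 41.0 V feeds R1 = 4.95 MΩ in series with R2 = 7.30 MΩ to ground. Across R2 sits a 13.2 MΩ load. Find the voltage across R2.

R2 ‖ R_L = (7.30 × 13.2)/(7.30 + 13.2) = 4.700 MΩ.
Then V_out = V_DC · R2'/(R1 + R2') = 41.0 × 4.700/9.650 = 19.97 V.

V_out ≈ 20.0 V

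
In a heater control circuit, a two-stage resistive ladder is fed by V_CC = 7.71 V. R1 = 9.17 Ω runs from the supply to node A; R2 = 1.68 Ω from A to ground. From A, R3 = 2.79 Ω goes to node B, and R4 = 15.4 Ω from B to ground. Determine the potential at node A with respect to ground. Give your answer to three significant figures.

V_A ≈ 1.11 V

Node A sees R2 in parallel with the series input of stage 2, R3 + R4 = 18.19 Ω.
Effective lower resistance at A: R2 ‖ 18.19 = 1.538 Ω.
V_A = 7.71 × 1.538/(9.17 + 1.538) = 1.107 V.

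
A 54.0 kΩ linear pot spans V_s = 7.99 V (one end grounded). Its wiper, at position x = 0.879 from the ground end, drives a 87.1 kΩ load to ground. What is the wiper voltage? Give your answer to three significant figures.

V_out ≈ 6.59 V

Split the track: R_lower = x·R_p = 47.47 kΩ, R_upper = (1−x)·R_p = 6.534 kΩ.
Lower segment in parallel with the load: 47.47 ‖ 87.1 = 30.72 kΩ.
V_out = 7.99 × 30.72/(6.534 + 30.72) = 6.589 V.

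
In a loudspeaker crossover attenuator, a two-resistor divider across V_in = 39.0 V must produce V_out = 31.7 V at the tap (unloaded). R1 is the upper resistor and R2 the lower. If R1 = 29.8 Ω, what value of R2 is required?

Required fraction k = V_out/V_in = 0.8128.
R2 = R1 · 0.8128/(1 − 0.8128) = 129.4 Ω.

R2 ≈ 129 Ω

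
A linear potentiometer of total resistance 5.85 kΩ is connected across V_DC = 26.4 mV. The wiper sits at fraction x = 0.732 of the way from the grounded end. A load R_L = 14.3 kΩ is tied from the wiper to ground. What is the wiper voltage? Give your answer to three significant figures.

V_out ≈ 17.9 mV

Split the track: R_lower = x·R_p = 4.282 kΩ, R_upper = (1−x)·R_p = 1.568 kΩ.
(x·R_p) ‖ R_L = 3.295 kΩ.
Loaded-divider output: V_out = 26.4 × 0.6776 = 17.89 mV.
(Unloaded: V_out = x·V_DC = 19.3 mV.)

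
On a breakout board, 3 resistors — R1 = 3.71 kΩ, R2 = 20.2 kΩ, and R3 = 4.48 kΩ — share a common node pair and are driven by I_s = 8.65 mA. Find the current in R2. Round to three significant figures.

I ≈ 0.790 mA

Total conductance ΣG = 1/3.71 + 1/20.2 + 1/4.48 = 0.5423 (units of 1/kΩ).
By the current-divider rule, I = I_s · G_k/ΣG = 8.65 × 0.09129 = 0.7897 mA.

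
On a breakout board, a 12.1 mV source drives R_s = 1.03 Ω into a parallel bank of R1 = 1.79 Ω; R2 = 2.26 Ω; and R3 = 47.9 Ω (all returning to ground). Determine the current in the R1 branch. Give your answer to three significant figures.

Parallel bank: R_p = 1/(1/1.79 + 1/2.26 + 1/47.9) = 0.9785 Ω.
V_A = 12.1 × 0.9785/2.008 = 5.895 mV.
Branch current I = V_A/R1 = 5.895/1.79 = 3.293 mA.

I ≈ 3.29 mA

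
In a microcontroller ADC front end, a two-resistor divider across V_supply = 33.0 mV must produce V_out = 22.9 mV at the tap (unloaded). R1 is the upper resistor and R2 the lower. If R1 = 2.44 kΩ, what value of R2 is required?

Required fraction k = V_out/V_supply = 0.6939.
Rearranging, R2 = R1·k/(1−k) = 2.44 × 2.267 = 5.532 kΩ.

R2 ≈ 5.53 kΩ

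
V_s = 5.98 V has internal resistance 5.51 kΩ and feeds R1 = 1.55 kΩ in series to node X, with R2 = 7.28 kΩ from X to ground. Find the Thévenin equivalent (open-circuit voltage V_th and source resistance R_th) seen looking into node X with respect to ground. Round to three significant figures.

V_th ≈ 3.04 V, R_th ≈ 3.58 kΩ

R1' = 5.51 + 1.55 = 7.060 kΩ (source resistance + R1).
Open-circuit (no load on X): V_th = V_s · R2/(R1' + R2) = 5.98 × 7.28/(7.060 + 7.28) = 3.036 V.
Looking into X with the source shorted: R_th = R1'·R2/(R1'+R2) = 7.060 × 7.28/14.34 = 3.584 kΩ.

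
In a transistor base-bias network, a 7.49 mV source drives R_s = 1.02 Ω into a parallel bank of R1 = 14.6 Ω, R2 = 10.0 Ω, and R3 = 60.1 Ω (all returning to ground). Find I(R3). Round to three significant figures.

Parallel bank: R_p = 1/(1/14.6 + 1/10.0 + 1/60.1) = 5.402 Ω.
V_A by voltage divider: V_A = 7.49 × 5.402/(1.02 + 5.402) = 6.300 mV.
Branch current I = V_A/R3 = 6.300/60.1 = 0.1048 mA.

I ≈ 0.105 mA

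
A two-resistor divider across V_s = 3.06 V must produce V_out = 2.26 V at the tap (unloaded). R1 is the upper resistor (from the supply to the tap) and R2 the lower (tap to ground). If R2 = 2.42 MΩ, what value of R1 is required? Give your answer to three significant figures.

R1 ≈ 0.857 MΩ

Required fraction k = V_out/V_s = 0.7386.
R1 = R2·(1/k − 1) = 2.42 × 0.3540 = 0.8566 MΩ.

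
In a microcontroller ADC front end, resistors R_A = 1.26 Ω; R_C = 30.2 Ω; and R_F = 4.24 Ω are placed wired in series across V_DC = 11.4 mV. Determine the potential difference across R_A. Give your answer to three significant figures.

V ≈ 0.402 mV

Total series resistance ΣR = 1.26 + 30.2 + 4.24 = 35.70 Ω.
Voltage divider: V = V_DC · (1.260 / 35.70) = 11.4 × 0.03529 = 0.4024 mV.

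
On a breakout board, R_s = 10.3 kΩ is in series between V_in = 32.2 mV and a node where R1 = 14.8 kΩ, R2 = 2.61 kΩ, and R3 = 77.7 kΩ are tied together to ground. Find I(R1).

I ≈ 0.377 µA

Equivalent of the parallel group: R_p = 2.157 kΩ.
V_A = 32.2 × 2.157/12.46 = 5.576 mV.
Branch current I = V_A/R1 = 5.576/14.8 = 0.3767 µA.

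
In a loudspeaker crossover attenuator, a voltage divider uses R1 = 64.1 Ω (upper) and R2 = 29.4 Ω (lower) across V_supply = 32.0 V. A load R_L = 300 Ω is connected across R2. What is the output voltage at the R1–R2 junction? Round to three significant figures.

R2 ‖ R_L = (29.4 × 300)/(29.4 + 300) = 26.78 Ω.
Now apply the divider: V_out = 32.0 × 0.2946 = 9.429 V.

V_out ≈ 9.43 V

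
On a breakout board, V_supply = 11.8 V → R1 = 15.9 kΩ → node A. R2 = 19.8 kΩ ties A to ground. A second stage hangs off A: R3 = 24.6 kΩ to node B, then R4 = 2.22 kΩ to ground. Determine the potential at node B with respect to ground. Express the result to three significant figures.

Node A sees R2 in parallel with the series input of stage 2, R3 + R4 = 26.82 kΩ.
R2 ‖ (R3+R4) = 11.39 kΩ.
V_A = 11.8 × 11.39/(15.9 + 11.39) = 4.925 V.
Stage 2 is unloaded, so V_B = V_A · R4/(R3+R4) = 4.925 × 2.22/26.82 = 0.4077 V.

V_B ≈ 0.408 V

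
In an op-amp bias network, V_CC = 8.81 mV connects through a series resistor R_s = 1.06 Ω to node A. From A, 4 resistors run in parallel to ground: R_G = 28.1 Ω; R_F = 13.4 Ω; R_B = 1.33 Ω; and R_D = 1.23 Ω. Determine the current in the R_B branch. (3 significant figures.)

I ≈ 2.39 mA

Equivalent of the parallel group: R_p = 0.5970 Ω.
V_A by voltage divider: V_A = 8.81 × 0.5970/(1.06 + 0.5970) = 3.174 mV.
I(R_B) = V_A / R_B = 3.174/1.33 = 2.387 mA.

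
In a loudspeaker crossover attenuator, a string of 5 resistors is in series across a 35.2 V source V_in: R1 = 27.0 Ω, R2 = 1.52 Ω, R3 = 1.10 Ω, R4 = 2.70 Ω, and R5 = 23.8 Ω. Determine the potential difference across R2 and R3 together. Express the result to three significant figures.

V ≈ 1.64 V

ΣR = 27.0 + 1.52 + 1.10 + 2.70 + 23.8 = 56.12 Ω.
R_{R2..R3} = 1.52 + 1.10 = 2.620 Ω.
V = V_in · R/ΣR = 35.2 × 0.04669 = 1.643 V.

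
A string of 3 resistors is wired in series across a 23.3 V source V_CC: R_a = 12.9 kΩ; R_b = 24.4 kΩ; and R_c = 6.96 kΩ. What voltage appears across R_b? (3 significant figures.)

V ≈ 12.8 V

Series total: ΣR = 12.9 + 24.4 + 6.96 = 44.26 kΩ.
Voltage divider: V = V_CC · (24.40 / 44.26) = 23.3 × 0.5513 = 12.85 V.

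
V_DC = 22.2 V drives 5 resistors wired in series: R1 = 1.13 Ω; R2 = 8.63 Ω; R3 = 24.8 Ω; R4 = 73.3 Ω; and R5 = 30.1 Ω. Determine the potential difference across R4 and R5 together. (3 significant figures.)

Total series resistance ΣR = 1.13 + 8.63 + 24.8 + 73.3 + 30.1 = 138.0 Ω.
R_{R4..R5} = 73.3 + 30.1 = 103.4 Ω.
By the voltage-divider rule, V = 22.2 × 103.4/138.0 = 16.64 V.

V ≈ 16.6 V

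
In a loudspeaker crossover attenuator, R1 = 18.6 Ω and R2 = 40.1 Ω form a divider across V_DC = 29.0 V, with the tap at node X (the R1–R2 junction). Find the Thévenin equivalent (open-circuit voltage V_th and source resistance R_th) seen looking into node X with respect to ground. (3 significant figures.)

Open-circuit (no load on X): V_th = V_DC · R2/(R1 + R2) = 29.0 × 40.1/(18.60 + 40.1) = 19.81 V.
Looking into X with the source shorted: R_th = R1·R2/(R1+R2) = 18.60 × 40.1/58.70 = 12.71 Ω.

V_th ≈ 19.8 V, R_th ≈ 12.7 Ω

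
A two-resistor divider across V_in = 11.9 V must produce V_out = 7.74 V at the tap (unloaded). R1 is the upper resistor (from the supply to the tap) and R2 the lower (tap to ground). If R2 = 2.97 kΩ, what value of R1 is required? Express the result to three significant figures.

The divider ratio is R2/(R1+R2) = 7.74/11.9 = 0.6504.
Rearranging, R1 = R2·(1−k)/k = 2.97 × 0.5375 = 1.596 kΩ.

R1 ≈ 1.60 kΩ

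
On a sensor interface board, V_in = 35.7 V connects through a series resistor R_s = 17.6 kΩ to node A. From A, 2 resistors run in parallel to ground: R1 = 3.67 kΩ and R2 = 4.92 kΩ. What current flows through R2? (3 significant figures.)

I ≈ 0.774 mA

Combine the parallel branches: R_p = (1/3.67 + 1/4.92)⁻¹ = 2.102 kΩ.
Node voltage V_A = V_in · R_p/(R_s + R_p) = 35.7 × 0.1067 = 3.809 V.
Branch current I = V_A/R2 = 3.809/4.92 = 0.7742 mA.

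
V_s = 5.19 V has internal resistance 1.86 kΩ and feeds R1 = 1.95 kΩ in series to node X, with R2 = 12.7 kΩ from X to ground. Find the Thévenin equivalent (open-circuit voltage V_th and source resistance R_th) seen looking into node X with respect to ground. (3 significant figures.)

R1' = 1.86 + 1.95 = 3.810 kΩ (source resistance + R1).
V_th is the unloaded tap voltage: V_s · R2/(R1'+R2) = 5.19 × 0.7692 = 3.992 V.
Looking into X with the source shorted: R_th = R1'·R2/(R1'+R2) = 3.810 × 12.7/16.51 = 2.931 kΩ.

V_th ≈ 3.99 V, R_th ≈ 2.93 kΩ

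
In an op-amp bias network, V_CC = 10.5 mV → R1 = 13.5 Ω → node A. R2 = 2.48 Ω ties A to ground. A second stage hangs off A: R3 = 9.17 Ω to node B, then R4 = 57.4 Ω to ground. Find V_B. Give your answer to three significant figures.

Node A sees R2 in parallel with the series input of stage 2, R3 + R4 = 66.57 Ω.
R2 ‖ (R3+R4) = 2.391 Ω.
V_A = 10.5 × 2.391/(13.5 + 2.391) = 1.580 mV.
Stage 2 is unloaded, so V_B = V_A · R4/(R3+R4) = 1.580 × 57.4/66.57 = 1.362 mV.

V_B ≈ 1.36 mV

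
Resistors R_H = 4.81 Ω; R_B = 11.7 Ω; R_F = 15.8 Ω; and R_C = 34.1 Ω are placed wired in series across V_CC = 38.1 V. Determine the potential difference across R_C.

V ≈ 19.6 V

Series total: ΣR = 4.81 + 11.7 + 15.8 + 34.1 = 66.41 Ω.
V = V_CC · R/ΣR = 38.1 × 0.5135 = 19.56 V.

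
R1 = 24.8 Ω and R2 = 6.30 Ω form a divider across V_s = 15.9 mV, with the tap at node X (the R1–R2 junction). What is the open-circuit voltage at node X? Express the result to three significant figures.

V_th ≈ 3.22 mV

With X open, the divider is unloaded: V_th = 15.9 × 6.30/31.10 = 3.221 mV.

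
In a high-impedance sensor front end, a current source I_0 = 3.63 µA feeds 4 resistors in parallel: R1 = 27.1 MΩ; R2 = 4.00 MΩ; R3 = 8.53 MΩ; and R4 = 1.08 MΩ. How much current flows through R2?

ΣG = 1/27.1 + 1/4.00 + 1/8.53 + 1/1.08 = 1.330.
By the current-divider rule, I = I_0 · G_k/ΣG = 3.63 × 0.1880 = 0.6823 µA.

I ≈ 0.682 µA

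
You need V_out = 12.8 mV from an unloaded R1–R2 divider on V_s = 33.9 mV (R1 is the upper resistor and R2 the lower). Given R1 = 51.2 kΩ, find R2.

R2 ≈ 31.1 kΩ

V_out/V_s = R2/(R1+R2) = 0.3776.
Rearranging, R2 = R1·k/(1−k) = 51.2 × 0.6066 = 31.06 kΩ.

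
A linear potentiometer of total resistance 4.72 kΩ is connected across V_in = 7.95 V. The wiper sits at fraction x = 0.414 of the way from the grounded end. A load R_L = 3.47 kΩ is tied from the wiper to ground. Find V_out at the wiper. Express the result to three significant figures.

V_out ≈ 2.47 V

Split the track: R_lower = x·R_p = 1.954 kΩ, R_upper = (1−x)·R_p = 2.766 kΩ.
(x·R_p) ‖ R_L = 1.250 kΩ.
V_out = 7.95 × 1.250/(2.766 + 1.250) = 2.475 V.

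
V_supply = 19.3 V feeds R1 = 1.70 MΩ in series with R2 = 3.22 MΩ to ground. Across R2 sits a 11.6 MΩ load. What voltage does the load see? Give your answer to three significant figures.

The load sits in parallel with R2, giving an effective lower resistance R2' = R2·R_L/(R2+R_L) = 2.520 MΩ.
Now apply the divider: V_out = 19.3 × 0.5972 = 11.53 V.

V_out ≈ 11.5 V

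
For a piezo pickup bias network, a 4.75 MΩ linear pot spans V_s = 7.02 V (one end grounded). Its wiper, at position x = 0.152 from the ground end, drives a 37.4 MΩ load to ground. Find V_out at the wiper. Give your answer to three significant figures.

Split the track: R_lower = x·R_p = 0.7220 MΩ, R_upper = (1−x)·R_p = 4.028 MΩ.
(x·R_p) ‖ R_L = 0.7083 MΩ.
V_out = 7.02 × 0.7083/(4.028 + 0.7083) = 1.050 V.
(Unloaded: V_out = x·V_s = 1.07 V.)

V_out ≈ 1.05 V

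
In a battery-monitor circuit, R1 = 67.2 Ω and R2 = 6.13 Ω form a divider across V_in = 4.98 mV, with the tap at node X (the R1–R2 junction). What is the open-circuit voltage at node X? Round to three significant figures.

V_th ≈ 0.416 mV

Open-circuit (no load on X): V_th = V_in · R2/(R1 + R2) = 4.98 × 6.13/(67.20 + 6.13) = 0.4163 mV.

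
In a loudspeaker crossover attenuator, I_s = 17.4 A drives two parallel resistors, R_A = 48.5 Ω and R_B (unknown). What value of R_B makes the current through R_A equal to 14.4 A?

The fraction through R_A equals R_B/(R_A+R_B).
14.4/17.4 = R_B/(R_A + R_B) → R_B = R_A · (0.8276)/(1 − 0.8276) = 48.5 × 4.800 = 232.8 Ω.

R_B ≈ 233 Ω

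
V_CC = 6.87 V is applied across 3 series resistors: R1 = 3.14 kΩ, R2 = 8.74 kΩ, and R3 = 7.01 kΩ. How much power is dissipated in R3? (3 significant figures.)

ΣR = 18.89 kΩ → I = 6.87/18.89 = 0.3637 mA.
P = I²R = 0.1323 × 7.01 = 0.9272 mW.

P ≈ 0.927 mW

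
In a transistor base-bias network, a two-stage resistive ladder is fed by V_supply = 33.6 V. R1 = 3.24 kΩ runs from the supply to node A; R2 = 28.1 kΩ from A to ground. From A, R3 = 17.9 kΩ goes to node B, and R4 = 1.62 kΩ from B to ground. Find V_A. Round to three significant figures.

V_A ≈ 26.2 V

The second stage (R3 + R4 = 19.52 kΩ) loads node A in parallel with R2.
Effective lower resistance at A: R2 ‖ 19.52 = 11.52 kΩ.
First divider: V_A = V_supply · 11.52/(3.24 + 11.52) = 26.22 V.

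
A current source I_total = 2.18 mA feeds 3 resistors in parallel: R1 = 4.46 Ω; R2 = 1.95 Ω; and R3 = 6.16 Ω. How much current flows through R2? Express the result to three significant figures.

I ≈ 1.24 mA

Total conductance ΣG = 1/4.46 + 1/1.95 + 1/6.16 = 0.8994 (units of 1/Ω).
By the current-divider rule, I = I_total · G_k/ΣG = 2.18 × 0.5702 = 1.243 mA.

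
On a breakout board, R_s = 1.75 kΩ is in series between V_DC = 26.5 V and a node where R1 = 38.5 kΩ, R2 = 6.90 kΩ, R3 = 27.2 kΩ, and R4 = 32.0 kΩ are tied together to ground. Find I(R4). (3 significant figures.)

I ≈ 0.584 mA

Equivalent of the parallel group: R_p = 4.186 kΩ.
V_A = 26.5 × 4.186/5.936 = 18.69 V.
I(R4) = V_A / R4 = 18.69/32.0 = 0.5840 mA.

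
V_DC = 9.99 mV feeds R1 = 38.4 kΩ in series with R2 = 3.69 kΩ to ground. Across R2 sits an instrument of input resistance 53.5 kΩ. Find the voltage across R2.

V_out ≈ 0.824 mV

The load sits in parallel with R2, giving an effective lower resistance R2' = R2·R_L/(R2+R_L) = 3.452 kΩ.
Then V_out = V_DC · R2'/(R1 + R2') = 9.99 × 3.452/41.85 = 0.8240 mV.
(Unloaded it would be 0.876 mV; the load pulls it down.)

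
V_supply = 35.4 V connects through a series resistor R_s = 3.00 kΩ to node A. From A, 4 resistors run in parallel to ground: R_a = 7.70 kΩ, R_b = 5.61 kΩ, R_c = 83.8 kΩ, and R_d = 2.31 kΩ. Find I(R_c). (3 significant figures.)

I ≈ 0.130 mA

Parallel bank: R_p = 1/(1/7.70 + 1/5.61 + 1/83.8 + 1/2.31) = 1.328 kΩ.
Node voltage V_A = V_supply · R_p/(R_s + R_p) = 35.4 × 0.3069 = 10.86 V.
Branch current I = V_A/R_c = 10.86/83.8 = 0.1296 mA.
(Equivalently: I_total = 8.179 mA, then current-divider fraction G_k/ΣG = 0.01585.)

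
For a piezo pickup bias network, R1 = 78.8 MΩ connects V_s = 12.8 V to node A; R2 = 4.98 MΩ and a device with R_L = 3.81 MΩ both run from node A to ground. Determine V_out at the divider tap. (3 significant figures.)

V_out ≈ 0.341 V

First combine the lower leg with the load: R2 ‖ R_L = 2.159 MΩ.
Then V_out = V_s · R2'/(R1 + R2') = 12.8 × 2.159/80.96 = 0.3413 V.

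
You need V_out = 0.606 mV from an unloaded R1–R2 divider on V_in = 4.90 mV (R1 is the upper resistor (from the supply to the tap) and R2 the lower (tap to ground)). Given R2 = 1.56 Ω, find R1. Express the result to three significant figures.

R1 ≈ 11.1 Ω

The divider ratio is R2/(R1+R2) = 0.606/4.90 = 0.1237.
So R1 = R2 · (V_in/V_out − 1) = 1.56 × (4.90/0.606 − 1) = 1.56 × 7.086 = 11.05 Ω.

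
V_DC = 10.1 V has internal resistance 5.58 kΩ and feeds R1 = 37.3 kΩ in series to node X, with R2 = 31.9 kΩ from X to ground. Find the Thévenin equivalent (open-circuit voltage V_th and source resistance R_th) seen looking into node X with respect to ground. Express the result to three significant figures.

R1' = 5.58 + 37.3 = 42.88 kΩ (source resistance + R1).
With X open, the divider is unloaded: V_th = 10.1 × 31.9/74.78 = 4.309 V.
With V_DC suppressed (replaced by a short), R_th = R1' ‖ R2 = (42.88 × 31.9)/(42.88 + 31.9) = 18.29 kΩ.

V_th ≈ 4.31 V, R_th ≈ 18.3 kΩ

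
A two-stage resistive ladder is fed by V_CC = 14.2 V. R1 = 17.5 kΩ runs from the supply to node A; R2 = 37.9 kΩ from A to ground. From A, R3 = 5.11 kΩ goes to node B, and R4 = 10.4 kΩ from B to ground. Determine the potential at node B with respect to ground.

V_B ≈ 3.68 V

Looking into the second stage from A: R3 + R4 = 15.51 kΩ appears in parallel with R2.
Effective lower resistance at A: R2 ‖ 15.51 = 11.01 kΩ.
V_A = 14.2 × 11.01/(17.5 + 11.01) = 5.483 V.
Stage 2 is unloaded, so V_B = V_A · R4/(R3+R4) = 5.483 × 10.4/15.51 = 3.676 V.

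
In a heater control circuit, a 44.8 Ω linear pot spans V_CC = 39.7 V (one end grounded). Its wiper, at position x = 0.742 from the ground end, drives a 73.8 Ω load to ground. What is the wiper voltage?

V_out ≈ 26.4 V

The pot divides into 11.56 Ω above the wiper and 33.24 Ω below.
R_L loads the lower segment: effective lower R = 22.92 Ω.
V_out = 39.7 × 22.92/(11.56 + 22.92) = 26.39 V.
(Unloaded: V_out = x·V_CC = 29.5 V.)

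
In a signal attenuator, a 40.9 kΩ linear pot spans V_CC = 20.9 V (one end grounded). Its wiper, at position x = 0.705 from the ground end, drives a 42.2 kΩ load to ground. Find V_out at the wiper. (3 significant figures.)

V_out ≈ 12.3 V

Split the track: R_lower = x·R_p = 28.83 kΩ, R_upper = (1−x)·R_p = 12.07 kΩ.
(x·R_p) ‖ R_L = 17.13 kΩ.
Loaded-divider output: V_out = 20.9 × 0.5867 = 12.26 V.
(Unloaded: V_out = x·V_CC = 14.7 V.)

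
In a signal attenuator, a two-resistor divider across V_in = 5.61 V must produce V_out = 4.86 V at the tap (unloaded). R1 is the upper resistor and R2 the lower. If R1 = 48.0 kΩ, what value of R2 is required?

R2 ≈ 311 kΩ

Required fraction k = V_out/V_in = 0.8663.
So R2 = R1 · V_out/(V_in − V_out) = 48.0 × 4.86/(5.61 − 4.86) = 48.0 × 6.480 = 311.0 kΩ.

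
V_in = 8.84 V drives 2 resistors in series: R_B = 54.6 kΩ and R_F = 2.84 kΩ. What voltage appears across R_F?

Total series resistance ΣR = 54.6 + 2.84 = 57.44 kΩ.
Voltage divider: V = V_in · (2.840 / 57.44) = 8.84 × 0.04944 = 0.4371 V.

V ≈ 0.437 V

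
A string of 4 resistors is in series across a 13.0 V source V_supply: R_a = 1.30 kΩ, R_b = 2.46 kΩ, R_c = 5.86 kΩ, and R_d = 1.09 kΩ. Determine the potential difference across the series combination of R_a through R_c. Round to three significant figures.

V ≈ 11.7 V

Series total: ΣR = 1.30 + 2.46 + 5.86 + 1.09 = 10.71 kΩ.
R_{R_a..R_c} = 1.30 + 2.46 + 5.86 = 9.620 kΩ.
By the voltage-divider rule, V = 13.0 × 9.620/10.71 = 11.68 V.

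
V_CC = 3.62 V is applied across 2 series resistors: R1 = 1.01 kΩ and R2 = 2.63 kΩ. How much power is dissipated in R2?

P ≈ 2.60 mW

The common current is I = 3.62/3.640 = 0.9945 mA.
P = I²R = 0.9890 × 2.63 = 2.601 mW.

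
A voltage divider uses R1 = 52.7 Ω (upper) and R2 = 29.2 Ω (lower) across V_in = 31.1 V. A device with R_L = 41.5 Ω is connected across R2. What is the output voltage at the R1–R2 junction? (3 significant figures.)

V_out ≈ 7.63 V

First combine the lower leg with the load: R2 ‖ R_L = 17.14 Ω.
Then V_out = V_in · R2'/(R1 + R2') = 31.1 × 17.14/69.84 = 7.633 V.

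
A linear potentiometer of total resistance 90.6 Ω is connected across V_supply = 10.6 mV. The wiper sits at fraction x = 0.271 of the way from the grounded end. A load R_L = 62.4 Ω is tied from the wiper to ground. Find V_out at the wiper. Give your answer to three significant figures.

V_out ≈ 2.23 mV

The pot divides into 66.05 Ω above the wiper and 24.55 Ω below.
Lower segment in parallel with the load: 24.55 ‖ 62.4 = 17.62 Ω.
Loaded-divider output: V_out = 10.6 × 0.2106 = 2.232 mV.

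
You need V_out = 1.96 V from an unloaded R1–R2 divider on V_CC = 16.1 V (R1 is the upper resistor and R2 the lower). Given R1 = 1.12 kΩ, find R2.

The divider ratio is R2/(R1+R2) = 1.96/16.1 = 0.1217.
R2 = R1 · 0.1217/(1 − 0.1217) = 0.1552 kΩ.

R2 ≈ 0.155 kΩ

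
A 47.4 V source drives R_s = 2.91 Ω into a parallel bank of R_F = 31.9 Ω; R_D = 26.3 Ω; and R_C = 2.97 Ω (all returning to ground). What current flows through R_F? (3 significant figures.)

Combine the parallel branches: R_p = (1/31.9 + 1/26.3 + 1/2.97)⁻¹ = 2.463 Ω.
Node voltage V_A = V_supply · R_p/(R_s + R_p) = 47.4 × 0.4584 = 21.73 V.
Branch current I = V_A/R_F = 21.73/31.9 = 0.6811 A.

I ≈ 0.681 A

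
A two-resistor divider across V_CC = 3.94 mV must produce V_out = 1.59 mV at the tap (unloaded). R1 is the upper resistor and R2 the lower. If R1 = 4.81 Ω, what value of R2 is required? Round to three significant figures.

Required fraction k = V_out/V_CC = 0.4036.
Rearranging, R2 = R1·k/(1−k) = 4.81 × 0.6766 = 3.254 Ω.

R2 ≈ 3.25 Ω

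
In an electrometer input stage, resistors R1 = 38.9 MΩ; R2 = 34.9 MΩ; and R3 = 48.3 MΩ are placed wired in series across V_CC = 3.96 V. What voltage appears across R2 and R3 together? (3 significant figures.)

V ≈ 2.70 V

Series total: ΣR = 38.9 + 34.9 + 48.3 = 122.1 MΩ.
R_{R2..R3} = 34.9 + 48.3 = 83.20 MΩ.
Voltage divider: V = V_CC · (83.20 / 122.1) = 3.96 × 0.6814 = 2.698 V.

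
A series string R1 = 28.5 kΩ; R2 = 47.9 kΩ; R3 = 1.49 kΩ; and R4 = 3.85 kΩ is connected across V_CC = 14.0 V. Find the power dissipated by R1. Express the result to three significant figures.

P ≈ 0.836 mW

The common current is I = 14.0/81.74 = 0.1713 mA.
P(R1) = I²·R1 = (0.1713)² × 28.5 = 0.8360 mW.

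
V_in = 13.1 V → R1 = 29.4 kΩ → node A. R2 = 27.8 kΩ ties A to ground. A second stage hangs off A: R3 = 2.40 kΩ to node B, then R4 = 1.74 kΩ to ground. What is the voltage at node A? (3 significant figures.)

V_A ≈ 1.43 V

Node A sees R2 in parallel with the series input of stage 2, R3 + R4 = 4.140 kΩ.
R2 ‖ (R3+R4) = 3.603 kΩ.
First divider: V_A = V_in · 3.603/(29.4 + 3.603) = 1.430 V.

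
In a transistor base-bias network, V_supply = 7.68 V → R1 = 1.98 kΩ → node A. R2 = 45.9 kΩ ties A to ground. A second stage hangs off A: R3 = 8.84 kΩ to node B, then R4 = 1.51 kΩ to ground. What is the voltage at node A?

V_A ≈ 6.22 V

The second stage (R3 + R4 = 10.35 kΩ) loads node A in parallel with R2.
R2 ‖ (R3+R4) = 8.446 kΩ.
V_A = 7.68 × 8.446/(1.98 + 8.446) = 6.221 V.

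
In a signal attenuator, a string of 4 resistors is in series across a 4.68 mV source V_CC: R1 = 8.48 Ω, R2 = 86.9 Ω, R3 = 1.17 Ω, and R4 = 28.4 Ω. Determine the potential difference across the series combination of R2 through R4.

Total series resistance ΣR = 8.48 + 86.9 + 1.17 + 28.4 = 125.0 Ω.
R_{R2..R4} = 86.9 + 1.17 + 28.4 = 116.5 Ω.
By the voltage-divider rule, V = 4.68 × 116.5/125.0 = 4.362 mV.

V ≈ 4.36 mV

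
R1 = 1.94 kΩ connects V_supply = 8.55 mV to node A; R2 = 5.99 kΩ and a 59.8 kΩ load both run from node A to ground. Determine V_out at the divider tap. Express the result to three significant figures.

R2 ‖ R_L = (5.99 × 59.8)/(5.99 + 59.8) = 5.445 kΩ.
Now apply the divider: V_out = 8.55 × 0.7373 = 6.304 mV.

V_out ≈ 6.30 mV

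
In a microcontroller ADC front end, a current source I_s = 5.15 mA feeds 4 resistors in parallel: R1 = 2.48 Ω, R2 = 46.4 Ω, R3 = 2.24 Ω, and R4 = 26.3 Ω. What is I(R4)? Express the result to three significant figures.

Conductances: ΣG = 1/2.48 + 1/46.4 + 1/2.24 + 1/26.3 = 0.9092 (1/Ω).
R4 takes the fraction G_k/ΣG = 0.03802/0.9092 = 0.04182, so I = 5.15 × 0.04182 = 0.2154 mA.

I ≈ 0.215 mA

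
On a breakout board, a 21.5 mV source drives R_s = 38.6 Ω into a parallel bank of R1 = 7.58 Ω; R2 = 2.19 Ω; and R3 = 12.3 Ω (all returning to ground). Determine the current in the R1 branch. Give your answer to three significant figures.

I ≈ 0.106 mA

Equivalent of the parallel group: R_p = 1.493 Ω.
Node voltage V_A = V_in · R_p/(R_s + R_p) = 21.5 × 0.03724 = 0.8006 mV.
Branch current I = V_A/R1 = 0.8006/7.58 = 0.1056 mA.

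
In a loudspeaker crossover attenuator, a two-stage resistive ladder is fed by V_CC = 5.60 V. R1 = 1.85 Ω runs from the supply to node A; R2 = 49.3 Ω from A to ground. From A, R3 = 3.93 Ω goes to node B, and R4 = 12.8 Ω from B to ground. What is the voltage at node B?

V_B ≈ 3.73 V

Node A sees R2 in parallel with the series input of stage 2, R3 + R4 = 16.73 Ω.
R2 ‖ (R3+R4) = 12.49 Ω.
V_A = 5.60 × 12.49/(1.85 + 12.49) = 4.878 V.
Then the unloaded second divider: V_B = V_A × R4/(R3+R4) = 4.878 × 0.7651 = 3.732 V.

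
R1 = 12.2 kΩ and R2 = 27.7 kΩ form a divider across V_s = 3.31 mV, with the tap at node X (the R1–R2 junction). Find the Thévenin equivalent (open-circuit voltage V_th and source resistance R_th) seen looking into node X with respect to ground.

Open-circuit (no load on X): V_th = V_s · R2/(R1 + R2) = 3.31 × 27.7/(12.20 + 27.7) = 2.298 mV.
Looking into X with the source shorted: R_th = R1·R2/(R1+R2) = 12.20 × 27.7/39.90 = 8.470 kΩ.

V_th ≈ 2.30 mV, R_th ≈ 8.47 kΩ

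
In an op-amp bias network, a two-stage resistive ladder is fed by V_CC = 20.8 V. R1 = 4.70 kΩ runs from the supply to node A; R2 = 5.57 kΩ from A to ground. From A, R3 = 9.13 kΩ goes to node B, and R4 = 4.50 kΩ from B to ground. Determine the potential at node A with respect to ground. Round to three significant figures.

The second stage (R3 + R4 = 13.63 kΩ) loads node A in parallel with R2.
Effective lower resistance at A: R2 ‖ 13.63 = 3.954 kΩ.
V_A = 20.8 × 3.954/(4.70 + 3.954) = 9.504 V.

V_A ≈ 9.50 V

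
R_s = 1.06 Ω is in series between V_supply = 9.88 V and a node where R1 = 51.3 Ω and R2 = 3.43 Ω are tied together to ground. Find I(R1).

I ≈ 0.145 A

Equivalent of the parallel group: R_p = 3.215 Ω.
Node voltage V_A = V_supply · R_p/(R_s + R_p) = 9.88 × 0.7520 = 7.430 V.
Branch current I = V_A/R1 = 7.430/51.3 = 0.1448 A.
(Equivalently: I_total = 2.311 A, then current-divider fraction G_k/ΣG = 0.06267.)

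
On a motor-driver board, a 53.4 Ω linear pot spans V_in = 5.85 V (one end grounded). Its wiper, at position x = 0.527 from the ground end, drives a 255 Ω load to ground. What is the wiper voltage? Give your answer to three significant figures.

V_out ≈ 2.93 V

Lower segment x·R_p = 28.14 Ω; upper segment (1−x)·R_p = 25.26 Ω.
Lower segment in parallel with the load: 28.14 ‖ 255 = 25.34 Ω.
Then V_out = V_in · 25.34/(25.26 + 25.34) = 2.930 V.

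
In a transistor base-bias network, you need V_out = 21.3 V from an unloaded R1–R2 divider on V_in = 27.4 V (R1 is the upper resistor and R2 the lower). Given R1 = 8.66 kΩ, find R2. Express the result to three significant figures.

R2 ≈ 30.2 kΩ

Required fraction k = V_out/V_in = 0.7774.
Rearranging, R2 = R1·k/(1−k) = 8.66 × 3.492 = 30.24 kΩ.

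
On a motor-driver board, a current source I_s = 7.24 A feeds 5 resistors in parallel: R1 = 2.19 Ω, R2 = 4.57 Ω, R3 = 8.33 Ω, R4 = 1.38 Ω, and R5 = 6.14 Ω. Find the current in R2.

ΣG = 1/2.19 + 1/4.57 + 1/8.33 + 1/1.38 + 1/6.14 = 1.683.
By the current-divider rule, I = I_s · G_k/ΣG = 7.24 × 0.1300 = 0.9413 A.

I ≈ 0.941 A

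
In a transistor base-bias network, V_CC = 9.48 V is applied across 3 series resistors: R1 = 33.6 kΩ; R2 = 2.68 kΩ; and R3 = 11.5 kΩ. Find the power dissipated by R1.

P ≈ 1.32 mW

ΣR = 47.78 kΩ → I = 9.48/47.78 = 0.1984 mA.
P(R1) = I²·R1 = (0.1984)² × 33.6 = 1.323 mW.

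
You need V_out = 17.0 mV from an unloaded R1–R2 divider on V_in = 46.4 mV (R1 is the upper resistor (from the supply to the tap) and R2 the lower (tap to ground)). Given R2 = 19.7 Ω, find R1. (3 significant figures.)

R1 ≈ 34.1 Ω

The divider ratio is R2/(R1+R2) = 17.0/46.4 = 0.3664.
Rearranging, R1 = R2·(1−k)/k = 19.7 × 1.729 = 34.07 Ω.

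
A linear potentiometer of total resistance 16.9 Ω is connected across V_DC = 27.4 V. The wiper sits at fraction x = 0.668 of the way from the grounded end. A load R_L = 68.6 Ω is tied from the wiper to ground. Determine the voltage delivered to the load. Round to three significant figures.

V_out ≈ 17.4 V

Lower segment x·R_p = 11.29 Ω; upper segment (1−x)·R_p = 5.611 Ω.
R_L loads the lower segment: effective lower R = 9.694 Ω.
V_out = 27.4 × 9.694/(5.611 + 9.694) = 17.35 V.
(Unloaded: V_out = x·V_DC = 18.3 V.)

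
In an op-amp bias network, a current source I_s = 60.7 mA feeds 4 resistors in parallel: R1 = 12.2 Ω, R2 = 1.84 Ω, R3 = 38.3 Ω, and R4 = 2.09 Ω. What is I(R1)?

I ≈ 4.40 mA

ΣG = 1/12.2 + 1/1.84 + 1/38.3 + 1/2.09 = 1.130.
R1 takes the fraction G_k/ΣG = 0.08197/1.130 = 0.07254, so I = 60.7 × 0.07254 = 4.403 mA.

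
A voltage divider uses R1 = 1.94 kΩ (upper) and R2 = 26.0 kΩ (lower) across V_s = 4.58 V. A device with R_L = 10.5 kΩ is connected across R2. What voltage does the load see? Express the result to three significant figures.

V_out ≈ 3.64 V

The load sits in parallel with R2, giving an effective lower resistance R2' = R2·R_L/(R2+R_L) = 7.479 kΩ.
Then V_out = V_s · R2'/(R1 + R2') = 4.58 × 7.479/9.419 = 3.637 V.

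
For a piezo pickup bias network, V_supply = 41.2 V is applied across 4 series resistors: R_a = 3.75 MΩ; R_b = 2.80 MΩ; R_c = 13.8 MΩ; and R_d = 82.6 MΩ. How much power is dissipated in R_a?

P ≈ 0.601 µW

The common current is I = 41.2/102.9 = 0.4002 µA.
P = I²R = 0.1602 × 3.75 = 0.6006 µW.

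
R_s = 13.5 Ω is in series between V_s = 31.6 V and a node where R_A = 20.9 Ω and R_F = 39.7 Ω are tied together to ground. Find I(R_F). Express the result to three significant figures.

Combine the parallel branches: R_p = (1/20.9 + 1/39.7)⁻¹ = 13.69 Ω.
V_A = 31.6 × 13.69/27.19 = 15.91 V.
Branch current I = V_A/R_F = 15.91/39.7 = 0.4008 A.
(Check via current divider: I_total = 1.162 A; share G_k/ΣG = 0.3449 → same result.)

I ≈ 0.401 A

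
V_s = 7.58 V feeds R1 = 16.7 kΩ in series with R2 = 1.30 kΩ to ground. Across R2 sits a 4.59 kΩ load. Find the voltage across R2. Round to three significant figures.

V_out ≈ 0.434 V

The load sits in parallel with R2, giving an effective lower resistance R2' = R2·R_L/(R2+R_L) = 1.013 kΩ.
Now apply the divider: V_out = 7.58 × 0.05719 = 0.4335 V.
(Unloaded it would be 0.547 V; the load pulls it down.)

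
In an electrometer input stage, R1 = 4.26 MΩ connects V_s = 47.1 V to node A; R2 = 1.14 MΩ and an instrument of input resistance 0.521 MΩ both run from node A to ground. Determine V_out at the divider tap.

V_out ≈ 3.65 V

R2 ‖ R_L = (1.14 × 0.521)/(1.14 + 0.521) = 0.3576 MΩ.
Voltage divider with the loaded lower leg: V_out = 47.1 × 0.3576/(4.26 + 0.3576) = 47.1 × 0.07744 = 3.647 V.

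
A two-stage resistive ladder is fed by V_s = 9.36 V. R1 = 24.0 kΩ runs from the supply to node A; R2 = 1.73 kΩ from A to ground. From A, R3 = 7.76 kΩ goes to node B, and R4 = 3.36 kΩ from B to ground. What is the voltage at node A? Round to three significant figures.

Node A sees R2 in parallel with the series input of stage 2, R3 + R4 = 11.12 kΩ.
R2 ‖ (R3+R4) = 1.497 kΩ.
First divider: V_A = V_s · 1.497/(24.0 + 1.497) = 0.5496 V.

V_A ≈ 0.550 V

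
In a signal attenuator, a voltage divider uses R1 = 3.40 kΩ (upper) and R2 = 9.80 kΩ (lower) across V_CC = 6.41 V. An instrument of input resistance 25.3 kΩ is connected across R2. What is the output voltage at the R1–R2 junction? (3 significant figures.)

R2 ‖ R_L = (9.80 × 25.3)/(9.80 + 25.3) = 7.064 kΩ.
Then V_out = V_CC · R2'/(R1 + R2') = 6.41 × 7.064/10.46 = 4.327 V.

V_out ≈ 4.33 V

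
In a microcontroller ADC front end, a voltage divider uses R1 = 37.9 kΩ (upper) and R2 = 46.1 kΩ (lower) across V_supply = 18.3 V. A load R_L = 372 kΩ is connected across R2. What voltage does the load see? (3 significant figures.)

The load sits in parallel with R2, giving an effective lower resistance R2' = R2·R_L/(R2+R_L) = 41.02 kΩ.
Voltage divider with the loaded lower leg: V_out = 18.3 × 41.02/(37.9 + 41.02) = 18.3 × 0.5197 = 9.511 V.

V_out ≈ 9.51 V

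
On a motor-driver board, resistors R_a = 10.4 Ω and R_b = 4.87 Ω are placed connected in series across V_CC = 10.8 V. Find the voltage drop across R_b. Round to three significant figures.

V ≈ 3.44 V

ΣR = 10.4 + 4.87 = 15.27 Ω.
V = V_CC · R/ΣR = 10.8 × 0.3189 = 3.444 V.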